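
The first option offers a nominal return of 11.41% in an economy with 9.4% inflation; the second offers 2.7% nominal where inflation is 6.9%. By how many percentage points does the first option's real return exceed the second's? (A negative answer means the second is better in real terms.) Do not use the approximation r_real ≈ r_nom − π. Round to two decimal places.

The first option real return: 1.1141/1.094 − 1 = 1.837%.
The second real return: 1.027/1.069 − 1 = -3.929%.
Difference: 1.837 − (-3.929) = 5.766 pp.

5.77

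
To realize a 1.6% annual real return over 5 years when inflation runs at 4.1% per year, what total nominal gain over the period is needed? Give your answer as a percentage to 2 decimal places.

32.35%

Required annual nominal rate: (1+1.6%)(1+4.1%) − 1 = 5.7656%.
Cumulative over 5 years: (1 + 0.057656)^5 − 1 ≈ 0.32349.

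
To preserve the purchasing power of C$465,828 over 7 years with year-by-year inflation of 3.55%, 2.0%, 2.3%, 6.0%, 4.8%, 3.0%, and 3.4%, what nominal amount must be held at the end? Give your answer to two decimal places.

C$595,492.66

Cumulative price-level factor: 1.0355 × 1.020 × 1.023 × 1.060 × 1.048 × 1.030 × 1.034 ≈ 1.2783530739.
Multiplying C$465,828 by the price-level factor gives the future nominal sum.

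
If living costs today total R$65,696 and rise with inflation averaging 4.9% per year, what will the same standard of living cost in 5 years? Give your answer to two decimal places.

Cumulative price-level factor: (1+4.9%)^5 ≈ 1.2702155965.
Multiplying R$65,696 by the price-level factor gives the future nominal sum.

R$83,448.08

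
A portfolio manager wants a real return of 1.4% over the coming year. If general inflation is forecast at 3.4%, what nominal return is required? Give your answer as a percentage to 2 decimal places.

By the Fisher equation, 1 + r_nom = (1 + 1.4%)(1 + 3.4%) = 1.014 × 1.034 = 1.048476.
So r_nom = 4.8476%.

4.85%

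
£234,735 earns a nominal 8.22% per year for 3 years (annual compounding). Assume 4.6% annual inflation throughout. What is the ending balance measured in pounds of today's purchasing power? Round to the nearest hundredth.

£259,959.32

Nominal value at maturity: £234,735 × (1 + 8.22%)^3 ≈ £297,509.23.
Price-level factor over 3 years: (1 + 4.6%)^3 = 1.144445336.
Dividing the nominal maturity value by the price-level factor gives the value in today's money.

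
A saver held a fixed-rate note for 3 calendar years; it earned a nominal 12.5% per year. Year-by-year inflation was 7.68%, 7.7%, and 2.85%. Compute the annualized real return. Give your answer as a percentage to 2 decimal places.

Cumulative inflation factor: 1.0768 × 1.077 × 1.0285 ≈ 1.19277.
Nominal growth factor: 1.42383. Real growth factor = 1.42383 / 1.19277 ≈ 1.19372.
Annualized: 1.19372^(1/3) − 1 ≈ 0.06080.

6.08%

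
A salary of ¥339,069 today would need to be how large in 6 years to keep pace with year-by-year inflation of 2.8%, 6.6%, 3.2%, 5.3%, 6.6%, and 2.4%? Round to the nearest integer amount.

Cumulative price-level factor: 1.028 × 1.066 × 1.032 × 1.053 × 1.066 × 1.024 ≈ 1.2999167778.
The nominal amount required is ¥339,069 scaled up by that factor.

¥440,761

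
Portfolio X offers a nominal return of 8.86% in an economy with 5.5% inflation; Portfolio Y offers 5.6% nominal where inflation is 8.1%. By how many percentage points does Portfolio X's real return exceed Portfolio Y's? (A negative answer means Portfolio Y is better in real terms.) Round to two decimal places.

5.50

Portfolio X real return: 1.0886/1.055 − 1 = 3.185%.
Portfolio Y real return: 1.056/1.081 − 1 = -2.313%.
Difference: 3.185 − (-2.313) = 5.498 pp.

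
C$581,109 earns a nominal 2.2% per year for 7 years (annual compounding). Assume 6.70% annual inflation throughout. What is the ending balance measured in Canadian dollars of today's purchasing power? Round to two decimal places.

Nominal value at maturity: C$581,109 × (1 + 2.2%)^7 ≈ C$676,727.57.
Price-level factor over 7 years: (1 + 6.70%)^7 ≈ 1.5745299861.
The maturity value deflated by that factor is the answer in today's purchasing power.

C$429,796.56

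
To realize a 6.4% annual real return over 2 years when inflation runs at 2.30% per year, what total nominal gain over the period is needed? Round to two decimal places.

Required annual nominal rate: (1+6.4%)(1+2.30%) − 1 = 8.8472%.
Cumulative over 2 years: (1 + 0.088472)^2 − 1 ≈ 0.18477.

18.48%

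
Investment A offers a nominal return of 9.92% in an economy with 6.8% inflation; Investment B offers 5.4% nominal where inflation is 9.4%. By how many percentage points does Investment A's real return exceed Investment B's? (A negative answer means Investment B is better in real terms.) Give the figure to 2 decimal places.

Investment A real return: 1.0992/1.068 − 1 = 2.921%.
Investment B real return: 1.054/1.094 − 1 = -3.656%.
Difference: 2.921 − (-3.656) = 6.577 pp.

6.58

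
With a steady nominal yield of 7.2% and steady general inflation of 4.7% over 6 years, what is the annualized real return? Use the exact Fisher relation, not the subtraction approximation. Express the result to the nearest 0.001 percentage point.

With constant rates the annual real return is the same each year: (1+7.2%)/(1+4.7%) − 1 = 0.02388.

2.388%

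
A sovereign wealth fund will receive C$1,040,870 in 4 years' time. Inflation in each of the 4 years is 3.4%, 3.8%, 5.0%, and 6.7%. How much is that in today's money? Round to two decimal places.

C$865,615.21

Price-level factor over 4 years: 1.034 × 1.038 × 1.050 × 1.067 = 1.2024626922.
Purchasing power today: C$1,040,870 divided by that factor.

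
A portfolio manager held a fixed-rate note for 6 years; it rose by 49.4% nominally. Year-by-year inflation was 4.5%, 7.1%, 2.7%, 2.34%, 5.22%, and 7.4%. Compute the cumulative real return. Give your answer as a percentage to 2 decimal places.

12.39%

Cumulative inflation factor: 1.045 × 1.071 × 1.027 × 1.0234 × 1.0522 × 1.074 ≈ 1.32930.
Nominal growth factor: 1.49400. Real growth factor = 1.49400 / 1.32930 ≈ 1.12390.
Total real return ≈ 12.3897%.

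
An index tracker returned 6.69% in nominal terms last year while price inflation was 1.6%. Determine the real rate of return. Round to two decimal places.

Real return via the Fisher equation: (1 + 6.69%)/(1 + 1.6%) − 1 = 1.0669/1.016 − 1 ≈ 0.05010.

5.01%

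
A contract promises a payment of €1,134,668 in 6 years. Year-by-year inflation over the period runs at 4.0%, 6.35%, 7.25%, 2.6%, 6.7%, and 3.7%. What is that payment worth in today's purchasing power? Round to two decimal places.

Price-level factor over 6 years: 1.040 × 1.0635 × 1.0725 × 1.026 × 1.067 × 1.037 ≈ 1.3466622033.
Purchasing power today: €1,134,668 divided by that factor.

€842,578.04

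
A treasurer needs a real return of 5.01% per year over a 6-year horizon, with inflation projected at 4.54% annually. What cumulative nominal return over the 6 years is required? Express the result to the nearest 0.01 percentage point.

Required annual nominal rate: (1+5.01%)(1+4.54%) − 1 = 9.777454%.
Cumulative over 6 years: (1 + 0.09777454)^6 − 1 ≈ 0.75016.

75.02%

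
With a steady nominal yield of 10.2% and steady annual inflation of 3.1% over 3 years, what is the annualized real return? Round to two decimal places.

6.89%

With constant rates the annual real return is the same each year: (1+10.2%)/(1+3.1%) − 1 = 0.06887.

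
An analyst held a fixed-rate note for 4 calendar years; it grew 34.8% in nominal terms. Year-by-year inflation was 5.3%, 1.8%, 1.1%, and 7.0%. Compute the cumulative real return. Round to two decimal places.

Cumulative inflation factor: 1.053 × 1.018 × 1.011 × 1.070 ≈ 1.15961.
Nominal growth factor: 1.34800. Real growth factor = 1.34800 / 1.15961 ≈ 1.16246.
Total real return ≈ 16.2462%.

16.25%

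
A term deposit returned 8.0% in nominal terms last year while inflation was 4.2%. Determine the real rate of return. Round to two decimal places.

Real return via the Fisher equation: (1 + 8.0%)/(1 + 4.2%) − 1 = 1.080/1.042 − 1 ≈ 0.03647.

3.65%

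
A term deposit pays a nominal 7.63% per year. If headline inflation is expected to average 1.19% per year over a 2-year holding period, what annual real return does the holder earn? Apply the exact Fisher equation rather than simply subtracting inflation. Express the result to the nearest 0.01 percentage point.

6.36%

With constant rates the annual real return is the same each year: (1+7.63%)/(1+1.19%) − 1 = 0.06364.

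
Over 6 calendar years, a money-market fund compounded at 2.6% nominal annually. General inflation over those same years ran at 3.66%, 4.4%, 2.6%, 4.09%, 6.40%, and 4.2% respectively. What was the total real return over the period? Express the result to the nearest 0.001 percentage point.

-8.965%

Cumulative inflation factor: 1.0366 × 1.044 × 1.026 × 1.0409 × 1.0640 × 1.042 ≈ 1.28138.
Nominal growth factor: 1.16650. Real growth factor = 1.16650 / 1.28138 ≈ 0.91035.
Total real return ≈ -8.9653%.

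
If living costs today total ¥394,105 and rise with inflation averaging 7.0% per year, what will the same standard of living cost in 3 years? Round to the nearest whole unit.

Cumulative price-level factor: (1+7.0%)^3 = 1.225043.
Multiplying ¥394,105 by the price-level factor gives the future nominal sum.

¥482,796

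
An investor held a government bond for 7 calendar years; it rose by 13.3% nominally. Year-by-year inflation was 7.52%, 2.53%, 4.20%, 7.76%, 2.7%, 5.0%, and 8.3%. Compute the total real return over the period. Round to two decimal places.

Cumulative inflation factor: 1.0752 × 1.0253 × 1.0420 × 1.0776 × 1.027 × 1.050 × 1.083 ≈ 1.44562.
Nominal growth factor: 1.13300. Real growth factor = 1.13300 / 1.44562 ≈ 0.78375.
Total real return ≈ -21.6252%.

-21.63%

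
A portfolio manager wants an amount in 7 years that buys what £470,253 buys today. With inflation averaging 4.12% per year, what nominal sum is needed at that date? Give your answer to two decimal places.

Cumulative price-level factor: (1+4.12%)^7 ≈ 1.3265973214.
The nominal amount required is £470,253 scaled up by that factor.

£623,836.37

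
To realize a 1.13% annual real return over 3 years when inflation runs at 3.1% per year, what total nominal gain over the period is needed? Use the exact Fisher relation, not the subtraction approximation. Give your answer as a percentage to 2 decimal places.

Required annual nominal rate: (1+1.13%)(1+3.1%) − 1 = 4.26503%.
Cumulative over 3 years: (1 + 0.0426503)^3 − 1 ≈ 0.13349.

13.35%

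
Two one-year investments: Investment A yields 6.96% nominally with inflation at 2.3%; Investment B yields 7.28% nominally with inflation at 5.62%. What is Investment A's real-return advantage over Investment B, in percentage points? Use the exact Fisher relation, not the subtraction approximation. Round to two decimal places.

Investment A real return: 1.0696/1.023 − 1 = 4.555%.
Investment B real return: 1.0728/1.0562 − 1 = 1.572%.
Difference: 4.555 − 1.572 = 2.983 pp.

2.98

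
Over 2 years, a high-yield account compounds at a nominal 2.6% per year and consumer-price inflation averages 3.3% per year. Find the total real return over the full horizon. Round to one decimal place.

The annual real rate is (1+2.6%)/(1+3.3%) − 1 = -0.6776%.
Compounded over 2 years: (1 + -0.006776)^2 − 1 ≈ -0.01351.

-1.4%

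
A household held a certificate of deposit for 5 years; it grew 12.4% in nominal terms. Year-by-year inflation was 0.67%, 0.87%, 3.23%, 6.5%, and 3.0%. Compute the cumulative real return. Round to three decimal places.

Cumulative inflation factor: 1.0067 × 1.0087 × 1.0323 × 1.065 × 1.030 ≈ 1.14989.
Nominal growth factor: 1.12400. Real growth factor = 1.12400 / 1.14989 ≈ 0.97749.
Total real return ≈ -2.2512%.

-2.251%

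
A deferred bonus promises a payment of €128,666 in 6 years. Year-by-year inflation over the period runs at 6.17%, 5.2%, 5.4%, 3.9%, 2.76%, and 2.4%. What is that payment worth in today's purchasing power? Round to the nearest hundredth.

€99,969.16

Price-level factor over 6 years: 1.0617 × 1.052 × 1.054 × 1.039 × 1.0276 × 1.024 ≈ 1.2870569611.
Purchasing power today: €128,666 divided by that factor.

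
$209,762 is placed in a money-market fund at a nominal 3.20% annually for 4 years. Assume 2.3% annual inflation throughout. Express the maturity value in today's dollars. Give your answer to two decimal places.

$217,241.64

Nominal value at maturity: $209,762 × (1 + 3.20%)^4 ≈ $237,928.03.
Price-level factor over 4 years: (1 + 2.3%)^4 ≈ 1.0952229478.
Dividing the nominal maturity value by the price-level factor gives the value in today's money.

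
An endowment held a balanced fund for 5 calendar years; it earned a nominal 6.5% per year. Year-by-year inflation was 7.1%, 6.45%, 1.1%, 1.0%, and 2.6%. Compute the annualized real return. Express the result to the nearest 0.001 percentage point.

2.782%

Cumulative inflation factor: 1.071 × 1.0645 × 1.011 × 1.010 × 1.026 ≈ 1.19441.
Nominal growth factor: 1.37009. Real growth factor = 1.37009 / 1.19441 ≈ 1.14708.
Annualized: 1.14708^(1/5) − 1 ≈ 0.02782.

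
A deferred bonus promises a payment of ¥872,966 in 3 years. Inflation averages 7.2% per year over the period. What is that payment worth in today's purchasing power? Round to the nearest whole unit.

¥708,619

Price-level factor over 3 years: (1 + 7.2%)^3 = 1.231925248.
Purchasing power today: ¥872,966 divided by that factor.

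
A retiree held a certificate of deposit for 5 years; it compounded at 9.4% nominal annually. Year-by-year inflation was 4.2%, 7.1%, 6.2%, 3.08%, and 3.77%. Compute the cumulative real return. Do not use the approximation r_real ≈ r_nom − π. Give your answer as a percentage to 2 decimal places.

Cumulative inflation factor: 1.042 × 1.071 × 1.062 × 1.0308 × 1.0377 ≈ 1.26773.
Nominal growth factor: 1.56706. Real growth factor = 1.56706 / 1.26773 ≈ 1.23611.
Total real return ≈ 23.6114%.

23.61%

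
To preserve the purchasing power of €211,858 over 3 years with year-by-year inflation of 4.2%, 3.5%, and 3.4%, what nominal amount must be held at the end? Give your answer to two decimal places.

Cumulative price-level factor: 1.042 × 1.035 × 1.034 = 1.11513798.
The nominal amount required is €211,858 scaled up by that factor.

€236,250.90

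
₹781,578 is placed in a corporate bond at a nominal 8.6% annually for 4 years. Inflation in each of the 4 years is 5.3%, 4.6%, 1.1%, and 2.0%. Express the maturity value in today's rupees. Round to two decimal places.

₹957,150.53

Nominal value at maturity: ₹781,578 × (1 + 8.6%)^4 ≈ ₹1,087,155.40.
Price-level factor over 4 years: 1.053 × 1.046 × 1.011 × 1.020 ≈ 1.1358248944.
Dividing the nominal maturity value by the price-level factor gives the value in today's money.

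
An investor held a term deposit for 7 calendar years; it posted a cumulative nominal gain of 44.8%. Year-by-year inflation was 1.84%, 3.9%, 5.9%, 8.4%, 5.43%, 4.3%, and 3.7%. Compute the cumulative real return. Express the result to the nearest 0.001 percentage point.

Cumulative inflation factor: 1.0184 × 1.039 × 1.059 × 1.084 × 1.0543 × 1.043 × 1.037 ≈ 1.38512.
Nominal growth factor: 1.44800. Real growth factor = 1.44800 / 1.38512 ≈ 1.04540.
Total real return ≈ 4.5399%.

4.540%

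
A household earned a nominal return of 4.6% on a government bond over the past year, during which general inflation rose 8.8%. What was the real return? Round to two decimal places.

Real return via the Fisher equation: (1 + 4.6%)/(1 + 8.8%) − 1 = 1.046/1.088 − 1 ≈ -0.03860.

-3.86%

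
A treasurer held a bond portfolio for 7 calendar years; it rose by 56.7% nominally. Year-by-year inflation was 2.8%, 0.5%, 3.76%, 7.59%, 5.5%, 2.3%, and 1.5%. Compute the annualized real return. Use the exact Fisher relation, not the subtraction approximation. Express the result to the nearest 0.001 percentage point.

3.124%

Cumulative inflation factor: 1.028 × 1.005 × 1.0376 × 1.0759 × 1.055 × 1.023 × 1.015 ≈ 1.26344.
Nominal growth factor: 1.56700. Real growth factor = 1.56700 / 1.26344 ≈ 1.24026.
Annualized: 1.24026^(1/7) − 1 ≈ 0.03124.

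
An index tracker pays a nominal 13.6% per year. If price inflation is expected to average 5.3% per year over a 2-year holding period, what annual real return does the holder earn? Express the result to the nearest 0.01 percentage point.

7.88%

With constant rates the annual real return is the same each year: (1+13.6%)/(1+5.3%) − 1 = 0.07882.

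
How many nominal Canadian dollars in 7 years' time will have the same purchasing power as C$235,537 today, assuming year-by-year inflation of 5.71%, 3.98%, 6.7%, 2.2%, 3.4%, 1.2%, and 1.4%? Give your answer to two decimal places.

C$299,556.91

Cumulative price-level factor: 1.0571 × 1.0398 × 1.067 × 1.022 × 1.034 × 1.012 × 1.014 ≈ 1.2718040610.
The nominal amount required is C$235,537 scaled up by that factor.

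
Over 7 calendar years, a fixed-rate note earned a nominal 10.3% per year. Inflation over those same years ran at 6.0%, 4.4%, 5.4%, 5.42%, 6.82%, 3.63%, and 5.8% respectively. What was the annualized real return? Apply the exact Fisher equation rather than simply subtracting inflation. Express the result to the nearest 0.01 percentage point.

Cumulative inflation factor: 1.060 × 1.044 × 1.054 × 1.0542 × 1.0682 × 1.0363 × 1.058 ≈ 1.44010.
Nominal growth factor: 1.98623. Real growth factor = 1.98623 / 1.44010 ≈ 1.37922.
Annualized: 1.37922^(1/7) − 1 ≈ 0.04700.

4.70%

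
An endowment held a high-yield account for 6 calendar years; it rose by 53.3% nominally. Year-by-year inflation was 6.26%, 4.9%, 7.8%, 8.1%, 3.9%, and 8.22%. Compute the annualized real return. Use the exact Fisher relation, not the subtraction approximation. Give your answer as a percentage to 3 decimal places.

0.810%

Cumulative inflation factor: 1.0626 × 1.049 × 1.078 × 1.081 × 1.039 × 1.0822 ≈ 1.46054.
Nominal growth factor: 1.53300. Real growth factor = 1.53300 / 1.46054 ≈ 1.04961.
Annualized: 1.04961^(1/6) − 1 ≈ 0.00810.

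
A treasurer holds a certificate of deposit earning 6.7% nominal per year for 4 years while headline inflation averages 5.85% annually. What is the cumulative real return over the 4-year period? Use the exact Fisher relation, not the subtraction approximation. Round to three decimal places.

The annual real rate is (1+6.7%)/(1+5.85%) − 1 = 0.8030%.
Compounded over 4 years: (1 + 0.008030)^4 − 1 ≈ 0.03251.

3.251%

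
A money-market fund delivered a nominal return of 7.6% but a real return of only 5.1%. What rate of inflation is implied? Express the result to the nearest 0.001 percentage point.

From (1+r_nom) = (1+r_real)(1+π), we get 1+π = (1 + 7.6%)/(1 + 5.1%) = 1.076/1.051 ≈ 1.02379.
So π ≈ 2.3787%.

2.379%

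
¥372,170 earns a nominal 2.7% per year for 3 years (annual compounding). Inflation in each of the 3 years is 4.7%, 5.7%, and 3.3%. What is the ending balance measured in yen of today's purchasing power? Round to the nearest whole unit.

¥352,639

Nominal value at maturity: ¥372,170 × (1 + 2.7%)^3 ≈ ¥403,137.
Price-level factor over 3 years: 1.047 × 1.057 × 1.033 = 1.143199407.
The maturity value deflated by that factor is the answer in today's purchasing power.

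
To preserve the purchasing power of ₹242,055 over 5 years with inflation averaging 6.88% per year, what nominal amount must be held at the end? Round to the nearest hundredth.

₹337,595.22

Cumulative price-level factor: (1+6.88%)^5 ≈ 1.3947045755.
Multiplying ₹242,055 by the price-level factor gives the future nominal sum.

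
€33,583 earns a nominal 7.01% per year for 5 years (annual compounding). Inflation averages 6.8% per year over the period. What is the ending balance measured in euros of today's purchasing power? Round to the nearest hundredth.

€33,914.47

Nominal value at maturity: €33,583 × (1 + 7.01%)^5 ≈ €47,123.91.
Price-level factor over 5 years: (1 + 6.8%)^5 ≈ 1.3894926808.
Dividing the nominal maturity value by the price-level factor gives the value in today's money.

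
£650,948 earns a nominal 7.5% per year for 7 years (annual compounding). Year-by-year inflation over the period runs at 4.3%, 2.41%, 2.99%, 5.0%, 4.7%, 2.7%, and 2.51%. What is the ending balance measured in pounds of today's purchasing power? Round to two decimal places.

Nominal value at maturity: £650,948 × (1 + 7.5%)^7 ≈ £1,079,954.72.
Price-level factor over 7 years: 1.043 × 1.0241 × 1.0299 × 1.050 × 1.047 × 1.027 × 1.0251 ≈ 1.2731934350.
Dividing the nominal maturity value by the price-level factor gives the value in today's money.

£848,225.17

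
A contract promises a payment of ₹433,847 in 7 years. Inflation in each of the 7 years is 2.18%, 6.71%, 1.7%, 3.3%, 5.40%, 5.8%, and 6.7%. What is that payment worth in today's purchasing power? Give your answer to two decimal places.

Price-level factor over 7 years: 1.0218 × 1.0671 × 1.017 × 1.033 × 1.0540 × 1.058 × 1.067 ≈ 1.3629596243.
Purchasing power today: ₹433,847 divided by that factor.

₹318,312.44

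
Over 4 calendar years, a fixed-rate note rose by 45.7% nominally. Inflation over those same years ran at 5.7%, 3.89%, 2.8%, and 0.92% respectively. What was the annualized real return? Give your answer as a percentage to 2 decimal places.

6.34%

Cumulative inflation factor: 1.057 × 1.0389 × 1.028 × 1.0092 ≈ 1.13925.
Nominal growth factor: 1.45700. Real growth factor = 1.45700 / 1.13925 ≈ 1.27891.
Annualized: 1.27891^(1/4) − 1 ≈ 0.06343.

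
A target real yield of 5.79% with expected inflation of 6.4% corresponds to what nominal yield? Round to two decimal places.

By the Fisher equation, 1 + r_nom = (1 + 5.79%)(1 + 6.4%) = 1.0579 × 1.064 = 1.1256056.
So r_nom = 12.56056%.

12.56%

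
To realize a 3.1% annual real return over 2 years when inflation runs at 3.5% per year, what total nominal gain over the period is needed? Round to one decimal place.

Required annual nominal rate: (1+3.1%)(1+3.5%) − 1 = 6.7085%.
Cumulative over 2 years: (1 + 0.067085)^2 − 1 ≈ 0.13867.

13.9%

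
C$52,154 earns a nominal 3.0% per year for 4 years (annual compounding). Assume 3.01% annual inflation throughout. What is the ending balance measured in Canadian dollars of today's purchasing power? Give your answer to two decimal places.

Nominal value at maturity: C$52,154 × (1 + 3.0%)^4 ≈ C$58,699.79.
Price-level factor over 4 years: (1 + 3.01%)^4 ≈ 1.1259459645.
The maturity value deflated by that factor is the answer in today's purchasing power.

C$52,133.75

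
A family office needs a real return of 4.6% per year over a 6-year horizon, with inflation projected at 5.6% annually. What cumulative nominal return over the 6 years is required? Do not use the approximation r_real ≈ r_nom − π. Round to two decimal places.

81.62%

Required annual nominal rate: (1+4.6%)(1+5.6%) − 1 = 10.4576%.
Cumulative over 6 years: (1 + 0.104576)^6 − 1 ≈ 0.81624.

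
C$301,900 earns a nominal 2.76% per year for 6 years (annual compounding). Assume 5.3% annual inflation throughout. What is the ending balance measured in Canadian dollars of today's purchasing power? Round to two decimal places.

C$260,757.89

Nominal value at maturity: C$301,900 × (1 + 2.76%)^6 ≈ C$355,473.87.
Price-level factor over 6 years: (1 + 5.3%)^6 ≈ 1.3632334286.
The maturity value deflated by that factor is the answer in today's purchasing power.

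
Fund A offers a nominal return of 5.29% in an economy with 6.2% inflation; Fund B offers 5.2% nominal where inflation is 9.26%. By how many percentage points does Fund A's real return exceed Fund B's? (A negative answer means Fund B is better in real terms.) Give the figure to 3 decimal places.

2.859

Fund A real return: 1.0529/1.062 − 1 = -0.8569%.
Fund B real return: 1.052/1.0926 − 1 = -3.7159%.
Difference: -0.8569 − (-3.7159) = 2.8590 pp.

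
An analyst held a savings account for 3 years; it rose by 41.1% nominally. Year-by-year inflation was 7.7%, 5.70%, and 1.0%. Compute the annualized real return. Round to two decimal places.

7.06%

Cumulative inflation factor: 1.077 × 1.0570 × 1.010 ≈ 1.14977.
Nominal growth factor: 1.41100. Real growth factor = 1.41100 / 1.14977 ≈ 1.22720.
Annualized: 1.22720^(1/3) − 1 ≈ 0.07063.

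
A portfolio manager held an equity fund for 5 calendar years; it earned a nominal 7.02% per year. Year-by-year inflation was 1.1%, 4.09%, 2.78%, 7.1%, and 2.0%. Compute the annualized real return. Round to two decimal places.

3.51%

Cumulative inflation factor: 1.011 × 1.0409 × 1.0278 × 1.071 × 1.020 ≈ 1.18157.
Nominal growth factor: 1.40386. Real growth factor = 1.40386 / 1.18157 ≈ 1.18814.
Annualized: 1.18814^(1/5) − 1 ≈ 0.03508.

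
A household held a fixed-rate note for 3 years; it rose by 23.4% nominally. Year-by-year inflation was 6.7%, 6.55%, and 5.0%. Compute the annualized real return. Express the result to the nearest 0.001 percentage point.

Cumulative inflation factor: 1.067 × 1.0655 × 1.050 ≈ 1.19373.
Nominal growth factor: 1.23400. Real growth factor = 1.23400 / 1.19373 ≈ 1.03373.
Annualized: 1.03373^(1/3) − 1 ≈ 0.01112.

1.112%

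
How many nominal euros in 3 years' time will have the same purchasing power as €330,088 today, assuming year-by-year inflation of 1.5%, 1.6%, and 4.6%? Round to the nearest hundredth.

€356,058.35

Cumulative price-level factor: 1.015 × 1.016 × 1.046 = 1.07867704.
Multiplying €330,088 by the price-level factor gives the future nominal sum.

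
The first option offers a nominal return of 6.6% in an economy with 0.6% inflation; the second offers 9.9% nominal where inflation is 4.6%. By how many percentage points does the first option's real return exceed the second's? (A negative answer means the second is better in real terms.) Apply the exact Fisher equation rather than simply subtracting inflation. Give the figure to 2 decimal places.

0.90

The first option real return: 1.066/1.006 − 1 = 5.964%.
The second real return: 1.099/1.046 − 1 = 5.067%.
Difference: 5.964 − 5.067 = 0.897 pp.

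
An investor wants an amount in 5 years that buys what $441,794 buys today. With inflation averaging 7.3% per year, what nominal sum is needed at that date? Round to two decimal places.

$628,374.31

Cumulative price-level factor: (1+7.3%)^5 ≈ 1.4223242343.
The nominal amount required is $441,794 scaled up by that factor.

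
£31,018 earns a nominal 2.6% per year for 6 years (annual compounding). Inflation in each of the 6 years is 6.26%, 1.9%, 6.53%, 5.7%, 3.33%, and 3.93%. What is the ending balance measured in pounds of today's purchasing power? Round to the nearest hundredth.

£27,633.74

Nominal value at maturity: £31,018 × (1 + 2.6%)^6 ≈ £36,182.45.
Price-level factor over 6 years: 1.0626 × 1.019 × 1.0653 × 1.057 × 1.0333 × 1.0393 ≈ 1.3093575796.
Dividing the nominal maturity value by the price-level factor gives the value in today's money.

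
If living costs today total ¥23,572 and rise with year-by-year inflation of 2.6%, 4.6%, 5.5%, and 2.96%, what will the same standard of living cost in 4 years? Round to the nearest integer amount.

¥27,479

Cumulative price-level factor: 1.026 × 1.046 × 1.055 × 1.0296 ≈ 1.1657355447.
The nominal amount required is ¥23,572 scaled up by that factor.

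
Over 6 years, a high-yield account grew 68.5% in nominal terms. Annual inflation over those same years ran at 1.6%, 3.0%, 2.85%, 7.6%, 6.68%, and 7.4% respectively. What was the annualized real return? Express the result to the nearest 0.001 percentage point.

Cumulative inflation factor: 1.016 × 1.030 × 1.0285 × 1.076 × 1.0668 × 1.074 ≈ 1.32689.
Nominal growth factor: 1.68500. Real growth factor = 1.68500 / 1.32689 ≈ 1.26989.
Annualized: 1.26989^(1/6) − 1 ≈ 0.04062.

4.062%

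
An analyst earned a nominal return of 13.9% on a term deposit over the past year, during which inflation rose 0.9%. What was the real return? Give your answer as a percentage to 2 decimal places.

12.88%

Real return via the Fisher equation: (1 + 13.9%)/(1 + 0.9%) − 1 = 1.139/1.009 − 1 ≈ 0.12884.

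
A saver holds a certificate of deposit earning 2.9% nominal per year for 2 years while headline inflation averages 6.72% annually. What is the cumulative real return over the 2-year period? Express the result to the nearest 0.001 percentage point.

The annual real rate is (1+2.9%)/(1+6.72%) − 1 = -3.5795%.
Compounded over 2 years: (1 + -0.035795)^2 − 1 ≈ -0.07031.

-7.031%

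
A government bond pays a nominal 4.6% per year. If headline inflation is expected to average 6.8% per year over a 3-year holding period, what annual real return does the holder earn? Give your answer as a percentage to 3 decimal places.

With constant rates the annual real return is the same each year: (1+4.6%)/(1+6.8%) − 1 = -0.02060.

-2.060%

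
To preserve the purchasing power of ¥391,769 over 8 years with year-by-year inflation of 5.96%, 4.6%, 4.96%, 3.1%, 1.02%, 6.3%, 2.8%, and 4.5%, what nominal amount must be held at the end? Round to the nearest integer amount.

¥542,046

Cumulative price-level factor: 1.0596 × 1.046 × 1.0496 × 1.031 × 1.0102 × 1.063 × 1.028 × 1.045 ≈ 1.3835859885.
Multiplying ¥391,769 by the price-level factor gives the future nominal sum.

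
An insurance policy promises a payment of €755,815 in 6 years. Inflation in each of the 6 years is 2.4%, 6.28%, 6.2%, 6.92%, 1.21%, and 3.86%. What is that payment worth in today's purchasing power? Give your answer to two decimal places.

Price-level factor over 6 years: 1.024 × 1.0628 × 1.062 × 1.0692 × 1.0121 × 1.0386 ≈ 1.2989927056.
Purchasing power today: €755,815 divided by that factor.

€581,846.99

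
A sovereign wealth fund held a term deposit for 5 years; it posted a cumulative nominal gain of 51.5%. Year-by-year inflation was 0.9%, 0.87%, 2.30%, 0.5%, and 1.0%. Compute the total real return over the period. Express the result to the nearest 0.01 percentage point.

Cumulative inflation factor: 1.009 × 1.0087 × 1.0230 × 1.005 × 1.010 ≈ 1.05686.
Nominal growth factor: 1.51500. Real growth factor = 1.51500 / 1.05686 ≈ 1.43350.
Total real return ≈ 43.3496%.

43.35%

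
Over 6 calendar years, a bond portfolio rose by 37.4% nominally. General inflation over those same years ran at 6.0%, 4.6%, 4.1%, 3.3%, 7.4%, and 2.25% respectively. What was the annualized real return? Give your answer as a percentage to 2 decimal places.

0.81%

Cumulative inflation factor: 1.060 × 1.046 × 1.041 × 1.033 × 1.074 × 1.0225 ≈ 1.30935.
Nominal growth factor: 1.37400. Real growth factor = 1.37400 / 1.30935 ≈ 1.04937.
Annualized: 1.04937^(1/6) − 1 ≈ 0.00806.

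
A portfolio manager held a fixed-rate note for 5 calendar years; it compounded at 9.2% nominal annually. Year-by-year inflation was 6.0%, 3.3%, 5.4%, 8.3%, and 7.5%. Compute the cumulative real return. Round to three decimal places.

Cumulative inflation factor: 1.060 × 1.033 × 1.054 × 1.083 × 1.075 ≈ 1.34364.
Nominal growth factor: 1.55279. Real growth factor = 1.55279 / 1.34364 ≈ 1.15566.
Total real return ≈ 15.5658%.

15.566%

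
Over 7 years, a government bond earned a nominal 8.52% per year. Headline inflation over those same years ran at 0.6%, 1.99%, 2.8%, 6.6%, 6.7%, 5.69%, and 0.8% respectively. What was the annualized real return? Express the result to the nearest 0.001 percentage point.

Cumulative inflation factor: 1.006 × 1.0199 × 1.028 × 1.066 × 1.067 × 1.0569 × 1.008 ≈ 1.27810.
Nominal growth factor: 1.77243. Real growth factor = 1.77243 / 1.27810 ≈ 1.38677.
Annualized: 1.38677^(1/7) − 1 ≈ 0.04782.

4.782%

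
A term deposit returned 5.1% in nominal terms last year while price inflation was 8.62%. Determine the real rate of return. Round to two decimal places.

-3.24%

Real return via the Fisher equation: (1 + 5.1%)/(1 + 8.62%) − 1 = 1.051/1.0862 − 1 ≈ -0.03241.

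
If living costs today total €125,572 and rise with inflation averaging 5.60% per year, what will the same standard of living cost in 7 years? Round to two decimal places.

Cumulative price-level factor: (1+5.60%)^7 ≈ 1.4643585503.
Multiplying €125,572 by the price-level factor gives the future nominal sum.

€183,882.43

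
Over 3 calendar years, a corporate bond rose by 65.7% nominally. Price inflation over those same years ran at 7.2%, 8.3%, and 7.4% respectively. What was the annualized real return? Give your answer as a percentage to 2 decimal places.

9.94%

Cumulative inflation factor: 1.072 × 1.083 × 1.074 ≈ 1.24689.
Nominal growth factor: 1.65700. Real growth factor = 1.65700 / 1.24689 ≈ 1.32891.
Annualized: 1.32891^(1/3) − 1 ≈ 0.09942.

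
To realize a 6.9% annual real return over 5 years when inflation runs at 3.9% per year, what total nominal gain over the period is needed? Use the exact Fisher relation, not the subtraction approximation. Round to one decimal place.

Required annual nominal rate: (1+6.9%)(1+3.9%) − 1 = 11.0691%.
Cumulative over 5 years: (1 + 0.110691)^5 − 1 ≈ 0.69031.

69.0%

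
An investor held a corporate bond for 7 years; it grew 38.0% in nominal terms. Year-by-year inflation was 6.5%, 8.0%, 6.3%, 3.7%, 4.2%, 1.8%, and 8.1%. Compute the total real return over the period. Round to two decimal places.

-5.08%

Cumulative inflation factor: 1.065 × 1.080 × 1.063 × 1.037 × 1.042 × 1.018 × 1.081 ≈ 1.45387.
Nominal growth factor: 1.38000. Real growth factor = 1.38000 / 1.45387 ≈ 0.94919.
Total real return ≈ -5.0811%.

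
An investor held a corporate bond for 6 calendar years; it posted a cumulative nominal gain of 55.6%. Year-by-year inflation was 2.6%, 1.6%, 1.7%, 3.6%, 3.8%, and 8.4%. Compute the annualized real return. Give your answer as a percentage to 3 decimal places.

Cumulative inflation factor: 1.026 × 1.016 × 1.017 × 1.036 × 1.038 × 1.084 ≈ 1.23580.
Nominal growth factor: 1.55600. Real growth factor = 1.55600 / 1.23580 ≈ 1.25910.
Annualized: 1.25910^(1/6) − 1 ≈ 0.03915.

3.915%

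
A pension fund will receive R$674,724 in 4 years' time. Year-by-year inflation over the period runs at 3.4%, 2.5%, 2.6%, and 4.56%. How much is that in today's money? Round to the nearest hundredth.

R$593,429.07

Price-level factor over 4 years: 1.034 × 1.025 × 1.026 × 1.0456 ≈ 1.1369918182.
Purchasing power today: R$674,724 divided by that factor.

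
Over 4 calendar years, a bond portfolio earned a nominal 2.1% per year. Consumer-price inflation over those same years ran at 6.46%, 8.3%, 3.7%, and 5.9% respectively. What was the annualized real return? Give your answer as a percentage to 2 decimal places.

Cumulative inflation factor: 1.0646 × 1.083 × 1.037 × 1.059 ≈ 1.26616.
Nominal growth factor: 1.08668. Real growth factor = 1.08668 / 1.26616 ≈ 0.85825.
Annualized: 0.85825^(1/4) − 1 ≈ -0.03749.

-3.75%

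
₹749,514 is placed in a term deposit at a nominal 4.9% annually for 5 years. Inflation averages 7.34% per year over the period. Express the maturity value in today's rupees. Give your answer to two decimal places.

₹668,111.94

Nominal value at maturity: ₹749,514 × (1 + 4.9%)^5 ≈ ₹952,044.37.
Price-level factor over 5 years: (1 + 7.34%)^5 ≈ 1.4249773285.
Dividing the nominal maturity value by the price-level factor gives the value in today's money.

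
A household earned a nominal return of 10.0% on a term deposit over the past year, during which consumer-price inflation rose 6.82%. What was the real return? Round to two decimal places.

Real return via the Fisher equation: (1 + 10.0%)/(1 + 6.82%) − 1 = 1.100/1.0682 − 1 ≈ 0.02977.

2.98%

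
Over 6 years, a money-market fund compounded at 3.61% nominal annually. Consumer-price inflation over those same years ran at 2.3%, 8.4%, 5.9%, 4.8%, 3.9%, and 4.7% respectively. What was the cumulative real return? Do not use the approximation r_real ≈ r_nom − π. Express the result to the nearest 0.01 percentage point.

-7.60%

Cumulative inflation factor: 1.023 × 1.084 × 1.059 × 1.048 × 1.039 × 1.047 ≈ 1.33883.
Nominal growth factor: 1.23711. Real growth factor = 1.23711 / 1.33883 ≈ 0.92403.
Total real return ≈ -7.5971%.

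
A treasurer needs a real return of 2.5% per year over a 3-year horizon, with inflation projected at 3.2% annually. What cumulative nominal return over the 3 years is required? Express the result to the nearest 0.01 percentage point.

Required annual nominal rate: (1+2.5%)(1+3.2%) − 1 = 5.78%.
Cumulative over 3 years: (1 + 0.0578)^3 − 1 ≈ 0.18362.

18.36%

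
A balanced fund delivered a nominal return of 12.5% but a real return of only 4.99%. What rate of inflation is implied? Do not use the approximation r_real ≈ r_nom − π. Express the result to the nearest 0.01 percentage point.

7.15%

From (1+r_nom) = (1+r_real)(1+π), we get 1+π = (1 + 12.5%)/(1 + 4.99%) = 1.125/1.0499 ≈ 1.07153.
So π ≈ 7.1531%.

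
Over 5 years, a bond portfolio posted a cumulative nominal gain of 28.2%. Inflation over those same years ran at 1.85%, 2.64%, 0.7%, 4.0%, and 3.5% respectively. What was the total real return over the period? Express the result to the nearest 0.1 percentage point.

Cumulative inflation factor: 1.0185 × 1.0264 × 1.007 × 1.040 × 1.035 ≈ 1.13313.
Nominal growth factor: 1.28200. Real growth factor = 1.28200 / 1.13313 ≈ 1.13138.
Total real return ≈ 13.1377%.

13.1%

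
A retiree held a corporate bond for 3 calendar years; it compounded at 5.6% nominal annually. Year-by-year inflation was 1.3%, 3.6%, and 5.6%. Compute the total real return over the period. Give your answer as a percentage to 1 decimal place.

6.3%

Cumulative inflation factor: 1.013 × 1.036 × 1.056 ≈ 1.10824.
Nominal growth factor: 1.17758. Real growth factor = 1.17758 / 1.10824 ≈ 1.06257.
Total real return ≈ 6.2573%.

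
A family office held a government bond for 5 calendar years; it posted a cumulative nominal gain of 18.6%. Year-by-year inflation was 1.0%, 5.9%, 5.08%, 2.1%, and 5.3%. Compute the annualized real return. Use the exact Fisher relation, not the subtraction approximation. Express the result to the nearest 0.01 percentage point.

-0.37%

Cumulative inflation factor: 1.010 × 1.059 × 1.0508 × 1.021 × 1.053 ≈ 1.20835.
Nominal growth factor: 1.18600. Real growth factor = 1.18600 / 1.20835 ≈ 0.98151.
Annualized: 0.98151^(1/5) − 1 ≈ -0.00373.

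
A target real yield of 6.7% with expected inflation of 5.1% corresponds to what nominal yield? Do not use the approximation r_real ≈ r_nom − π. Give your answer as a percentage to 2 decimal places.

By the Fisher equation, 1 + r_nom = (1 + 6.7%)(1 + 5.1%) = 1.067 × 1.051 = 1.121417.
So r_nom = 12.1417%.

12.14%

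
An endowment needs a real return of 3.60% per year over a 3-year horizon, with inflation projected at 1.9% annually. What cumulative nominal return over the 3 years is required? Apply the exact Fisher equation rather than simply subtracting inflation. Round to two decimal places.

Required annual nominal rate: (1+3.60%)(1+1.9%) − 1 = 5.5684%.
Cumulative over 3 years: (1 + 0.055684)^3 − 1 ≈ 0.17653.

17.65%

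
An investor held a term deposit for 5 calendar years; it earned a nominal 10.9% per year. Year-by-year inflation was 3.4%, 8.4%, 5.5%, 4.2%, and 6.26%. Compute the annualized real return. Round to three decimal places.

5.081%

Cumulative inflation factor: 1.034 × 1.084 × 1.055 × 1.042 × 1.0626 ≈ 1.30930.
Nominal growth factor: 1.67748. Real growth factor = 1.67748 / 1.30930 ≈ 1.28120.
Annualized: 1.28120^(1/5) − 1 ≈ 0.05081.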